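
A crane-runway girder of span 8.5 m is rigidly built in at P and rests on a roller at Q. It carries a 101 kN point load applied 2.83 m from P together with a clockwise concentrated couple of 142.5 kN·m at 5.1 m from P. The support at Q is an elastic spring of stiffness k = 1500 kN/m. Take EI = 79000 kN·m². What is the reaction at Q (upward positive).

R_Q = 28.68 kN

Remove the prop at Q; the released (primary) structure is a cantilever built in at P.
Primary-structure tip deflection at Q by superposition:
  point load 101 at a = 2.83: Pa²(3L − a)/(6EI) = 3056/EI
  clockwise couple 142.5 at a = 5.1: M₀a(2L − a)/(2EI) = 4324/EI
  δ_0 = 7380/EI
Tip deflection under a unit load at Q: L³/(3EI) = 204.7/EI.
With EI = 79000 kN·m²: δ_0 = 0.093423 m and δ_{QQ} = 0.002591 m/kN.
Compatibility — the spring shortens by R_Q/k under the reaction it provides: δ_0 − R_Q·δ_{QQ} = R_Q/k. With 1/k = 0.000667 m/kN, R_Q = δ_0 / (δ_{QQ} + 1/k) = 0.093423 / (0.002591 + 0.000667) = 28.68 kN.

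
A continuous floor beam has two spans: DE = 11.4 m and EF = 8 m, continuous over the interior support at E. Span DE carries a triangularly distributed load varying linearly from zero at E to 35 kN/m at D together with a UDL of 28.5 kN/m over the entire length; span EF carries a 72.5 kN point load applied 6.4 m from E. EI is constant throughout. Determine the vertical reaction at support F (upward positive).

Release continuity at E by inserting a hinge; the redundant is the internal moment M_E. The primary structure is two simply-supported spans DE and EF.
Rotations at E on the released spans (each span's end-slope, ×1/EI):
  span DE: triangular load, peak 35: 7w₀L³/(360EI) = 1008/EI
  span DE: UDL 28.5: wL³/(24EI) = 1759/EI
  span EF: point load 72.5 at a = 6.4: Pab(L + b)/(6LEI) = 148.5/EI
  relative rotation θ_0 = (2768 + 148.5)/EI = 2916/EI
A unit hogging moment at E produces rotation L₁/(3EI) + L₂/(3EI) = 6.467/EI.
Compatibility: M_E·(L₁+L₂)/(3EI) = θ_0, giving M_E = 450.9 kN·m (hogging).
Span EF, ΣM about F: R_E^{EF}·8 = 116 + 450.9, so R_E^{EF} = 70.87 kN and R_F = 72.5 − 70.87 = 1.632 kN.

R_F = 1.632 kN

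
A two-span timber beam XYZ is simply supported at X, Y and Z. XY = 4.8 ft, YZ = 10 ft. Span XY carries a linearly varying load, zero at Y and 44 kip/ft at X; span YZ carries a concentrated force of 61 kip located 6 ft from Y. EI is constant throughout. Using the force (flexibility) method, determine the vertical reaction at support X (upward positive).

Insert a hinge at Y; M_Y is the redundant, and each span becomes simply supported.
End slopes at the hinge Y, treating each span as simply supported:
  span XY: triangular load, peak 44: 7w₀L³/(360EI) = 94.62/EI
  span YZ: point load 61 at a = 6: Pab(L + b)/(6LEI) = 341.6/EI
  relative rotation θ_0 = (94.62 + 341.6)/EI = 436.2/EI
A unit hogging moment at Y produces rotation L₁/(3EI) + L₂/(3EI) = 4.933/EI.
Compatibility: M_Y·(L₁+L₂)/(3EI) = θ_0, giving M_Y = 88.42 kip·ft (hogging).
Span XY, ΣM about X with M_Y applied at Y: R_Y^{XY}·4.8 = 169 + 88.42, so R_Y^{XY} = 53.62 kip and R_X = 105.6 − 53.62 = 51.98 kip.

R_X = 51.98 kip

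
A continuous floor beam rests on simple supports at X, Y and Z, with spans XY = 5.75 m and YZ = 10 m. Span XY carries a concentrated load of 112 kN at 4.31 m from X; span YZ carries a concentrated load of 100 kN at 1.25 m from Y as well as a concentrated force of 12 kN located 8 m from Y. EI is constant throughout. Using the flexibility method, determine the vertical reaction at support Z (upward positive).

Release continuity at Y by inserting a hinge; the redundant is the internal moment M_Y. The primary structure is two simply-supported spans XY and YZ.
Discontinuity in slope at Y on the released structure — sum the simple-span end rotations:
  span XY: point load 112 at a = 4.31: Pab(L + a)/(6LEI) = 202.7/EI
  span YZ: point load 100 at a = 1.25: Pab(L + b)/(6LEI) = 341.8/EI
  span YZ: point load 12 at a = 8: Pab(L + b)/(6LEI) = 38.4/EI
  relative rotation θ_0 = (202.7 + 380.2)/EI = 582.9/EI
A unit hogging moment at Y produces rotation L₁/(3EI) + L₂/(3EI) = 5.25/EI.
Slope continuity at Y: θ_0 = M_Y·5.25/EI, so M_Y = 582.9/5.25 = 111 kN·m (hogging).
Span YZ, ΣM about Z: R_Y^{YZ}·10 = 899 + 111, so R_Y^{YZ} = 101 kN and R_Z = 112 − 101 = 11 kN.

R_Z = 11 kN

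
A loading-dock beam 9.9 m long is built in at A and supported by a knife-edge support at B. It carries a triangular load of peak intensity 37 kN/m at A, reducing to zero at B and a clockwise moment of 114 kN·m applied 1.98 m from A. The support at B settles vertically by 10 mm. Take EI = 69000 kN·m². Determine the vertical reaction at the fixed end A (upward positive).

R_A = 142.4 kN

Release the roller at B. Primary structure: cantilever fixed at A.
Deflection at B on the released cantilever, summing each load's contribution:
  triangular load, peak 37 at the fixed end: w₀L⁴/(30EI) = 11847/EI
  clockwise couple 114 at a = 1.98: M₀a(2L − a)/(2EI) = 2011/EI
  δ_0 = 13859/EI
Flexibility coefficient — unit upward force at B: δ_{BB} = L³/(3EI) = 323.4/EI.
With EI = 69000 kN·m²: δ_0 = 0.20085 m and δ_{BB} = 0.004687 m/kN.
Compatibility — the beam at B must follow the support down by 0.01 m: δ_0 − R_B·δ_{BB} = 0.01, so R_B = (0.20085 − 0.01)/0.004687 = 40.71 kN.
Vertical equilibrium: R_A = ΣP − R_B = 183.2 − 40.71 = 142.4 kN.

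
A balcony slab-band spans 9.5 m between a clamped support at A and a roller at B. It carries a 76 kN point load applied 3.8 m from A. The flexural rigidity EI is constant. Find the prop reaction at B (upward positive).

Take the reaction at B as the redundant and release it; the primary structure is a cantilever fixed at A.
Primary-structure tip deflection at B by superposition:
  point load 76 at a = 3.8: Pa²(3L − a)/(6EI) = 4518/EI
Tip deflection under a unit load at B: L³/(3EI) = 285.8/EI.
The prop prevents deflection at B: R_B = δ_0/δ_{BB} = 4518/285.8 = 15.81 kN.

R_B = 15.81 kN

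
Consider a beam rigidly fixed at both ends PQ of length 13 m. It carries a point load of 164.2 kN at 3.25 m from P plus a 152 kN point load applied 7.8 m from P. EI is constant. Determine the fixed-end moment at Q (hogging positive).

Release both end moments; the primary structure is a simply-supported span PQ with redundants M_P and M_Q.
Simple-span end rotations at P and Q under the given loads:
  at P: point load 164.2 at a = 3.25: Pab(L + b)/(6LEI) = 1518/EI
  at Q: point load 164.2 at a = 3.25: Pab(L + a)/(6LEI) = 1084/EI
  at P: point load 152 at a = 7.8: Pab(L + b)/(6LEI) = 1439/EI
  at Q: point load 152 at a = 7.8: Pab(L + a)/(6LEI) = 1644/EI
  θ_P0 = 2956/EI,  θ_Q0 = 2728/EI
Flexibility coefficients: a unit moment at one end gives L/(3EI) there and L/(6EI) at the far end, so f₁₁ = f₂₂ = 4.333/EI and f₁₂ = f₂₁ = 2.167/EI.
Compatibility — zero rotation at each built-in end:
  4.333 M_P + 2.167 M_Q = 2956
  2.167 M_P + 4.333 M_Q = 2728
Solving the pair gives M_P = 489.9 kN·m and M_Q = 384.6 kN·m (hogging).

M_Q = 384.6 kN·m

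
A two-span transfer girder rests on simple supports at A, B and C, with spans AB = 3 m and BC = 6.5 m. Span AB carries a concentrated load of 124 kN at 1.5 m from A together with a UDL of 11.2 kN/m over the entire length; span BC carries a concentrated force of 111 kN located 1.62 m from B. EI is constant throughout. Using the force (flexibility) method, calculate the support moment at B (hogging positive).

M_B = 106.9 kN·m

Take M_B as the redundant. Released structure: two simple spans AB and BC with a hinge at B.
End slopes at the hinge B, treating each span as simply supported:
  span AB: point load 124 at a = 1.5: Pab(L + a)/(6LEI) = 69.75/EI
  span AB: UDL 11.2: wL³/(24EI) = 12.6/EI
  span BC: point load 111 at a = 1.62: Pab(L + b)/(6LEI) = 256.1/EI
  relative rotation θ_0 = (82.35 + 256.1)/EI = 338.4/EI
A unit hogging moment at B produces rotation L₁/(3EI) + L₂/(3EI) = 3.167/EI.
Compatibility: M_B·(L₁+L₂)/(3EI) = θ_0, giving M_B = 106.9 kN·m (hogging).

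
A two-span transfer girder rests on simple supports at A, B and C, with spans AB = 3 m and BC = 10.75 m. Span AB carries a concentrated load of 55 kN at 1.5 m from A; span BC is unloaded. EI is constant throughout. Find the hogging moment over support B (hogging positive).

M_B = 6.75 kN·m

Take M_B as the redundant. Released structure: two simple spans AB and BC with a hinge at B.
Rotations at B on the released spans (each span's end-slope, ×1/EI):
  span AB: point load 55 at a = 1.5: Pab(L + a)/(6LEI) = 30.94/EI
  relative rotation θ_0 = (30.94 + 0)/EI = 30.94/EI
A unit hogging moment at B produces rotation L₁/(3EI) + L₂/(3EI) = 4.583/EI.
Compatibility: M_B·(L₁+L₂)/(3EI) = θ_0, giving M_B = 6.75 kN·m (hogging).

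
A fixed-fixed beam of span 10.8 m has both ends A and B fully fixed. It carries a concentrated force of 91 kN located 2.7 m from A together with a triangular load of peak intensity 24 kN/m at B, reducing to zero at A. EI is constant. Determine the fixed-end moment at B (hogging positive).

Take the two fixed-end moments M_A, M_B as redundants; the released structure is the simple span AB.
On the primary (simply-supported) span, the end slopes from the loading are:
  at A: point load 91 at a = 2.7: Pab(L + b)/(6LEI) = 580.5/EI
  at B: point load 91 at a = 2.7: Pab(L + a)/(6LEI) = 414.6/EI
  at A: triangular load, peak 24: 7w₀L³/(360EI) = 587.9/EI
  at B: triangular load, peak 24: w₀L³/(45EI) = 671.8/EI
  θ_A0 = 1168/EI,  θ_B0 = 1086/EI
Flexibility coefficients: a unit moment at one end gives L/(3EI) there and L/(6EI) at the far end, so f₁₁ = f₂₂ = 3.6/EI and f₁₂ = f₂₁ = 1.8/EI.
Compatibility — zero rotation at each built-in end:
  3.6 M_A + 1.8 M_B = 1168
  1.8 M_A + 3.6 M_B = 1086
Solving the pair gives M_A = 231.5 kN·m and M_B = 186 kN·m (hogging).

M_B = 186 kN·m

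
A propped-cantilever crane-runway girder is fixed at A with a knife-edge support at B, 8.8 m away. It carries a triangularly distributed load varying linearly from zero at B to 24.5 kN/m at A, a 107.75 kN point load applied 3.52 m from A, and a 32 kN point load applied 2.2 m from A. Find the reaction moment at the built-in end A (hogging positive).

M_A = 354.7 kN·m

Take the reaction at B as the redundant and release it; the primary structure is a cantilever fixed at A.
Downward deflection at the released point B due to the loads:
  triangular load, peak 24.5 at the fixed end: w₀L⁴/(30EI) = 4898/EI
  point load 107.75 at a = 3.52: Pa²(3L − a)/(6EI) = 5091/EI
  point load 32 at a = 2.2: Pa²(3L − a)/(6EI) = 624.7/EI
  δ_0 = 10613/EI
Flexibility coefficient — unit upward force at B: δ_{BB} = L³/(3EI) = 227.2/EI.
The prop prevents deflection at B: R_B = δ_0/δ_{BB} = 10613/227.2 = 46.72 kN.
Moment equilibrium about A: M_A = Σ(load moments about A) − R_B·L = 765.9 − 46.72×8.8 = 354.7 kN·m.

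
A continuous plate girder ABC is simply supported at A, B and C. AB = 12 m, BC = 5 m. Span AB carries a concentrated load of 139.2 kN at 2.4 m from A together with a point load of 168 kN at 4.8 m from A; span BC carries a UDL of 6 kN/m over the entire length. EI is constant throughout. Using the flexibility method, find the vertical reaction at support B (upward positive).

R_B = 211.4 kN

Insert a hinge at B; M_B is the redundant, and each span becomes simply supported.
End slopes at the hinge B, treating each span as simply supported:
  span AB: point load 139.2 at a = 2.4: Pab(L + a)/(6LEI) = 641.4/EI
  span AB: point load 168 at a = 4.8: Pab(L + a)/(6LEI) = 1355/EI
  span BC: UDL 6: wL³/(24EI) = 31.25/EI
  relative rotation θ_0 = (1996 + 31.25)/EI = 2027/EI
A unit hogging moment at B produces rotation L₁/(3EI) + L₂/(3EI) = 5.667/EI.
Compatibility: M_B·(L₁+L₂)/(3EI) = θ_0, giving M_B = 357.8 kN·m (hogging).
Span AB, ΣM about A with M_B applied at B: R_B^{AB}·12 = 1140 + 357.8, so R_B^{AB} = 124.9 kN and R_A = 307.2 − 124.9 = 182.3 kN.
Span BC, ΣM about C: R_B^{BC}·5 = 75 + 357.8, so R_B^{BC} = 86.56 kN and R_C = 30 − 86.56 = -56.56 kN.
R_B = 124.9 + 86.56 = 211.4 kN.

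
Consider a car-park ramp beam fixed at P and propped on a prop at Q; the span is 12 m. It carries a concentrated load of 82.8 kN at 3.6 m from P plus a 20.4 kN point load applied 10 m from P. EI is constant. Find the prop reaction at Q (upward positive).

R_Q = 25.41 kN

Take the reaction at Q as the redundant and release it; the primary structure is a cantilever fixed at P.
Primary-structure tip deflection at Q by superposition:
  point load 82.8 at a = 3.6: Pa²(3L − a)/(6EI) = 5795/EI
  point load 20.4 at a = 10: Pa²(3L − a)/(6EI) = 8840/EI
  δ_0 = 14635/EI
Tip deflection under a unit load at Q: L³/(3EI) = 576/EI.
The prop prevents deflection at Q: R_Q = δ_0/δ_{QQ} = 14635/576 = 25.41 kN.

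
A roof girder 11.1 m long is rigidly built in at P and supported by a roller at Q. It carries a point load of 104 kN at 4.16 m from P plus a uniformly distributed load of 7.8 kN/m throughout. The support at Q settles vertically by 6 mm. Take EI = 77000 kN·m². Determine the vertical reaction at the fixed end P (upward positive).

Remove the prop at Q; the released (primary) structure is a cantilever built in at P.
Free-end deflection of the primary structure under the applied loading (downward +):
  point load 104 at a = 4.16: Pa²(3L − a)/(6EI) = 8741/EI
  UDL 7.8: wL⁴/(8EI) = 14801/EI
  δ_0 = 23542/EI
Flexibility coefficient — unit upward force at Q: δ_{QQ} = L³/(3EI) = 455.9/EI.
With EI = 77000 kN·m²: δ_0 = 0.30574 m and δ_{QQ} = 0.00592 m/kN.
Compatibility — the beam at Q must follow the support down by 0.006 m: δ_0 − R_Q·δ_{QQ} = 0.006, so R_Q = (0.30574 − 0.006)/0.00592 = 50.63 kN.
Vertical equilibrium: R_P = ΣP − R_Q = 190.6 − 50.63 = 140 kN.

R_P = 140 kN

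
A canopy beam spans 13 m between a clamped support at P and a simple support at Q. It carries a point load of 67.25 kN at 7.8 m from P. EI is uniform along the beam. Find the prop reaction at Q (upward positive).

Release the roller at Q. Primary structure: cantilever fixed at P.
Primary-structure tip deflection at Q by superposition:
  point load 67.25 at a = 7.8: Pa²(3L − a)/(6EI) = 21276/EI
Flexibility coefficient — unit upward force at Q: δ_{QQ} = L³/(3EI) = 732.3/EI.
Compatibility at Q: δ_0 − R_Q·δ_{QQ} = 0, so R_Q = 21276/732.3 = 29.05 kN.

R_Q = 29.05 kN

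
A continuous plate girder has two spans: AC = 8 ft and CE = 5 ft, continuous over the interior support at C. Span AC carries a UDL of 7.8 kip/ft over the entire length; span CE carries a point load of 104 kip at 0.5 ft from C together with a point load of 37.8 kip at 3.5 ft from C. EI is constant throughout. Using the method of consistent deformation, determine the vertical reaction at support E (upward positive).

R_E = 23.78 kip

Insert a hinge at C; M_C is the redundant, and each span becomes simply supported.
End slopes at the hinge C, treating each span as simply supported:
  span AC: UDL 7.8: wL³/(24EI) = 166.4/EI
  span CE: point load 104 at a = 0.5: Pab(L + b)/(6LEI) = 74.1/EI
  span CE: point load 37.8 at a = 3.5: Pab(L + b)/(6LEI) = 43/EI
  relative rotation θ_0 = (166.4 + 117.1)/EI = 283.5/EI
A unit hogging moment at C produces rotation L₁/(3EI) + L₂/(3EI) = 4.333/EI.
Slope continuity at C: θ_0 = M_C·4.333/EI, so M_C = 283.5/4.333 = 65.42 kip·ft (hogging).
Span CE, ΣM about E: R_C^{CE}·5 = 524.7 + 65.42, so R_C^{CE} = 118 kip and R_E = 141.8 − 118 = 23.78 kip.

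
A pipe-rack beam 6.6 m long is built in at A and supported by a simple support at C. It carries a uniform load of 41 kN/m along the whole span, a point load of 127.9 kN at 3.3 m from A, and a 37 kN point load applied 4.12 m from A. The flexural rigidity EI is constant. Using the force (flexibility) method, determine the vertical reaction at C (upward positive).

Release the roller at C. Primary structure: cantilever fixed at A.
Deflection at C on the released cantilever, summing each load's contribution:
  UDL 41: wL⁴/(8EI) = 9725/EI
  point load 127.9 at a = 3.3: Pa²(3L − a)/(6EI) = 3830/EI
  point load 37 at a = 4.12: Pa²(3L − a)/(6EI) = 1641/EI
  δ_0 = 15196/EI
Flexibility coefficient — unit upward force at C: δ_{CC} = L³/(3EI) = 95.83/EI.
The prop prevents deflection at C: R_C = δ_0/δ_{CC} = 15196/95.83 = 158.6 kN.

R_C = 158.6 kN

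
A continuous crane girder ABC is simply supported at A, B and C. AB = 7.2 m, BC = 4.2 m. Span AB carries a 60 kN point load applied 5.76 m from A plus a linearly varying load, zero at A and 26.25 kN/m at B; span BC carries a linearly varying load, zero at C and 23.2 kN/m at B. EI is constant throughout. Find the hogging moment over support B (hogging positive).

M_B = 106.6 kN·m

Take M_B as the redundant. Released structure: two simple spans AB and BC with a hinge at B.
Discontinuity in slope at B on the released structure — sum the simple-span end rotations:
  span AB: point load 60 at a = 5.76: Pab(L + a)/(6LEI) = 149.3/EI
  span AB: triangular load, peak 26.25: w₀L³/(45EI) = 217.7/EI
  span BC: triangular load, peak 23.2: w₀L³/(45EI) = 38.2/EI
  relative rotation θ_0 = (367 + 38.2)/EI = 405.2/EI
A unit hogging moment at B produces rotation L₁/(3EI) + L₂/(3EI) = 3.8/EI.
Compatibility: M_B·(L₁+L₂)/(3EI) = θ_0, giving M_B = 106.6 kN·m (hogging).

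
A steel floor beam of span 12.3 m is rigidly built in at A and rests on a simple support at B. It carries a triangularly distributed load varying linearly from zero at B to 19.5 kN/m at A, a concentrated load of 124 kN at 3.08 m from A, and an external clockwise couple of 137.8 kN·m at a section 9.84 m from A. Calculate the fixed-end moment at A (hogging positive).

Take the reaction at B as the redundant and release it; the primary structure is a cantilever fixed at A.
Downward deflection at the released point B due to the loads:
  triangular load, peak 19.5 at the fixed end: w₀L⁴/(30EI) = 14878/EI
  point load 124 at a = 3.08: Pa²(3L − a)/(6EI) = 6630/EI
  clockwise couple 137.8 at a = 9.84: M₀a(2L − a)/(2EI) = 10007/EI
  δ_0 = 31515/EI
Flexibility coefficient — unit upward force at B: δ_{BB} = L³/(3EI) = 620.3/EI.
Compatibility at B: δ_0 − R_B·δ_{BB} = 0, so R_B = 31515/620.3 = 50.81 kN.
Moment equilibrium about A: M_A = Σ(load moments about A) − R_B·L = 1011 − 50.81×12.3 = 386.5 kN·m.

M_A = 386.5 kN·m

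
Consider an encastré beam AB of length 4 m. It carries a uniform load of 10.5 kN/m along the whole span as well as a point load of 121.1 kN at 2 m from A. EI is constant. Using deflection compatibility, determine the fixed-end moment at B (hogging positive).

M_B = 74.55 kN·m

Take the two fixed-end moments M_A, M_B as redundants; the released structure is the simple span AB.
On the primary (simply-supported) span, the end slopes from the loading are:
  at A: UDL 10.5: wL³/(24EI) = 28/EI
  at B: UDL 10.5: wL³/(24EI) = 28/EI
  at A: point load 121.1 at a = 2: Pab(L + b)/(6LEI) = 121.1/EI
  at B: point load 121.1 at a = 2: Pab(L + a)/(6LEI) = 121.1/EI
  θ_A0 = 149.1/EI,  θ_B0 = 149.1/EI
Flexibility coefficients: a unit moment at one end gives L/(3EI) there and L/(6EI) at the far end, so f₁₁ = f₂₂ = 1.333/EI and f₁₂ = f₂₁ = 0.6667/EI.
Compatibility — zero rotation at each built-in end:
  1.333 M_A + 0.6667 M_B = 149.1
  0.6667 M_A + 1.333 M_B = 149.1
Solving the pair gives M_A = 74.55 kN·m and M_B = 74.55 kN·m (hogging).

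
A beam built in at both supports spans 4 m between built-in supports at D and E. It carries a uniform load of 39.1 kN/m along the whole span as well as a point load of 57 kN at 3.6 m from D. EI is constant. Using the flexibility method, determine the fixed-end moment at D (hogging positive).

Release both end moments; the primary structure is a simply-supported span DE with redundants M_D and M_E.
End rotations of the released simple span under the applied load (×1/EI):
  at D: UDL 39.1: wL³/(24EI) = 104.3/EI
  at E: UDL 39.1: wL³/(24EI) = 104.3/EI
  at D: point load 57 at a = 3.6: Pab(L + b)/(6LEI) = 15.05/EI
  at E: point load 57 at a = 3.6: Pab(L + a)/(6LEI) = 25.99/EI
  θ_D0 = 119.3/EI,  θ_E0 = 130.3/EI
Flexibility coefficients: a unit moment at one end gives L/(3EI) there and L/(6EI) at the far end, so f₁₁ = f₂₂ = 1.333/EI and f₁₂ = f₂₁ = 0.6667/EI.
Compatibility — zero rotation at each built-in end:
  1.333 M_D + 0.6667 M_E = 119.3
  0.6667 M_D + 1.333 M_E = 130.3
Solving the pair gives M_D = 54.19 kN·m and M_E = 70.6 kN·m (hogging).

M_D = 54.19 kN·m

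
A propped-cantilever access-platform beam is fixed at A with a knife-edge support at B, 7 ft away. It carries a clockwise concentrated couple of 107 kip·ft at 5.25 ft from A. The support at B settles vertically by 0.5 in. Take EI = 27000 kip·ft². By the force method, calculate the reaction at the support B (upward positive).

R_B = 11.66 kip

Take the reaction at B as the redundant and release it; the primary structure is a cantilever fixed at A.
Primary-structure tip deflection at B by superposition:
  clockwise couple 107 at a = 5.25: M₀a(2L − a)/(2EI) = 2458/EI
Tip deflection under a unit load at B: L³/(3EI) = 114.3/EI.
With EI = 27000 kip·ft²: δ_0 = 0.091024 ft and δ_{BB} = 0.004235 ft/kip.
Compatibility — the beam at B must follow the support down by 0.04167 ft: δ_0 − R_B·δ_{BB} = 0.04167, so R_B = (0.091024 − 0.04167)/0.004235 = 11.66 kip.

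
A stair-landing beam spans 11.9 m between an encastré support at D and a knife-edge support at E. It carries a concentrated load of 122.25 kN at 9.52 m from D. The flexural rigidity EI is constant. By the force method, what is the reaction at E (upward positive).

Release the roller at E. Primary structure: cantilever fixed at D.
Downward deflection at the released point E due to the loads:
  point load 122.25 at a = 9.52: Pa²(3L − a)/(6EI) = 48344/EI
Flexibility coefficient — unit upward force at E: δ_{EE} = L³/(3EI) = 561.7/EI.
Compatibility at E: δ_0 − R_E·δ_{EE} = 0, so R_E = 48344/561.7 = 86.06 kN.

R_E = 86.06 kN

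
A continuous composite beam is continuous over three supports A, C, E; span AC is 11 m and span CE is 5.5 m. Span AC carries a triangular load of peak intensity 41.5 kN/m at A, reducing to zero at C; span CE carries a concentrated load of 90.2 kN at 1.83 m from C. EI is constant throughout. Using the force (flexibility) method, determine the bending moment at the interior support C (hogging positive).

M_C = 225.9 kN·m

Insert a hinge at C; M_C is the redundant, and each span becomes simply supported.
Discontinuity in slope at C on the released structure — sum the simple-span end rotations:
  span AC: triangular load, peak 41.5: 7w₀L³/(360EI) = 1074/EI
  span CE: point load 90.2 at a = 1.83: Pab(L + b)/(6LEI) = 168.3/EI
  relative rotation θ_0 = (1074 + 168.3)/EI = 1242/EI
A unit hogging moment at C produces rotation L₁/(3EI) + L₂/(3EI) = 5.5/EI.
Slope continuity at C: θ_0 = M_C·5.5/EI, so M_C = 1242/5.5 = 225.9 kN·m (hogging).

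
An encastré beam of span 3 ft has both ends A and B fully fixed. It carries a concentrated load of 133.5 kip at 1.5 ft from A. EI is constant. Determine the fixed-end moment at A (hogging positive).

M_A = 50.06 kip·ft

Release both end moments; the primary structure is a simply-supported span AB with redundants M_A and M_B.
On the primary (simply-supported) span, the end slopes from the loading are:
  at A: point load 133.5 at a = 1.5: Pab(L + b)/(6LEI) = 75.09/EI
  at B: point load 133.5 at a = 1.5: Pab(L + a)/(6LEI) = 75.09/EI
  θ_A0 = 75.09/EI,  θ_B0 = 75.09/EI
Flexibility coefficients: a unit moment at one end gives L/(3EI) there and L/(6EI) at the far end, so f₁₁ = f₂₂ = 1/EI and f₁₂ = f₂₁ = 0.5/EI.
Compatibility — zero rotation at each built-in end:
  1 M_A + 0.5 M_B = 75.09
  0.5 M_A + 1 M_B = 75.09
Solving the pair gives M_A = 50.06 kip·ft and M_B = 50.06 kip·ft (hogging).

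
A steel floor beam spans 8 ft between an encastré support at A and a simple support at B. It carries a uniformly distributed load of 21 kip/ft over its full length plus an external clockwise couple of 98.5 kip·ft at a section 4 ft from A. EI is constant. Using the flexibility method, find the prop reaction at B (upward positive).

R_B = 76.85 kip

Release the roller at B. Primary structure: cantilever fixed at A.
Primary-structure tip deflection at B by superposition:
  UDL 21: wL⁴/(8EI) = 10752/EI
  clockwise couple 98.5 at a = 4: M₀a(2L − a)/(2EI) = 2364/EI
  δ_0 = 13116/EI
Flexibility coefficient — unit upward force at B: δ_{BB} = L³/(3EI) = 170.7/EI.
The prop prevents deflection at B: R_B = δ_0/δ_{BB} = 13116/170.7 = 76.85 kip.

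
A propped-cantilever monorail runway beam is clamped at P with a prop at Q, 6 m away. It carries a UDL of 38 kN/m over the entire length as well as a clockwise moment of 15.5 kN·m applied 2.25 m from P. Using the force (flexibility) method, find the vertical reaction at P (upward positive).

Take the reaction at Q as the redundant and release it; the primary structure is a cantilever fixed at P.
Primary-structure tip deflection at Q by superposition:
  UDL 38: wL⁴/(8EI) = 6156/EI
  clockwise couple 15.5 at a = 2.25: M₀a(2L − a)/(2EI) = 170/EI
  δ_0 = 6326/EI
Tip deflection under a unit load at Q: L³/(3EI) = 72/EI.
The prop prevents deflection at Q: R_Q = δ_0/δ_{QQ} = 6326/72 = 87.86 kN.
Vertical equilibrium: R_P = ΣP − R_Q = 228 − 87.86 = 140.1 kN.

R_P = 140.1 kN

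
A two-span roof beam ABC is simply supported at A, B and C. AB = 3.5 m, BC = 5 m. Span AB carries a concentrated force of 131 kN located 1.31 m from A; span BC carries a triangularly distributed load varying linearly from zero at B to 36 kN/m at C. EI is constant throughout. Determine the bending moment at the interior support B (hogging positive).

M_B = 61.26 kN·m

Take M_B as the redundant. Released structure: two simple spans AB and BC with a hinge at B.
End slopes at the hinge B, treating each span as simply supported:
  span AB: point load 131 at a = 1.31: Pab(L + a)/(6LEI) = 86.08/EI
  span BC: triangular load, peak 36: 7w₀L³/(360EI) = 87.5/EI
  relative rotation θ_0 = (86.08 + 87.5)/EI = 173.6/EI
A unit hogging moment at B produces rotation L₁/(3EI) + L₂/(3EI) = 2.833/EI.
Compatibility: M_B·(L₁+L₂)/(3EI) = θ_0, giving M_B = 61.26 kN·m (hogging).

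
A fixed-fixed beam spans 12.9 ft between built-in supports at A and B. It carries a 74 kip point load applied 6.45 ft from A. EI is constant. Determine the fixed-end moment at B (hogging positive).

Release both end moments; the primary structure is a simply-supported span AB with redundants M_A and M_B.
End rotations of the released simple span under the applied load (×1/EI):
  at A: point load 74 at a = 6.45: Pab(L + b)/(6LEI) = 769.6/EI
  at B: point load 74 at a = 6.45: Pab(L + a)/(6LEI) = 769.6/EI
  θ_A0 = 769.6/EI,  θ_B0 = 769.6/EI
Flexibility coefficients: a unit moment at one end gives L/(3EI) there and L/(6EI) at the far end, so f₁₁ = f₂₂ = 4.3/EI and f₁₂ = f₂₁ = 2.15/EI.
Compatibility — zero rotation at each built-in end:
  4.3 M_A + 2.15 M_B = 769.6
  2.15 M_A + 4.3 M_B = 769.6
Solving the pair gives M_A = 119.3 kip·ft and M_B = 119.3 kip·ft (hogging).

M_B = 119.3 kip·ft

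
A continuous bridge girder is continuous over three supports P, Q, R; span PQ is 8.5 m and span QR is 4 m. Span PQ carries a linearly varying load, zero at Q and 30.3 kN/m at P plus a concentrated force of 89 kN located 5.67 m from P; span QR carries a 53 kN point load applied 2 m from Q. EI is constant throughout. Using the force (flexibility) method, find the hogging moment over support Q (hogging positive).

M_Q = 194.8 kN·m

Release continuity at Q by inserting a hinge; the redundant is the internal moment M_Q. The primary structure is two simply-supported spans PQ and QR.
Discontinuity in slope at Q on the released structure — sum the simple-span end rotations:
  span PQ: triangular load, peak 30.3: 7w₀L³/(360EI) = 361.8/EI
  span PQ: point load 89 at a = 5.67: Pab(L + a)/(6LEI) = 396.8/EI
  span QR: point load 53 at a = 2: Pab(L + b)/(6LEI) = 53/EI
  relative rotation θ_0 = (758.6 + 53)/EI = 811.6/EI
A unit hogging moment at Q produces rotation L₁/(3EI) + L₂/(3EI) = 4.167/EI.
Slope continuity at Q: θ_0 = M_Q·4.167/EI, so M_Q = 811.6/4.167 = 194.8 kN·m (hogging).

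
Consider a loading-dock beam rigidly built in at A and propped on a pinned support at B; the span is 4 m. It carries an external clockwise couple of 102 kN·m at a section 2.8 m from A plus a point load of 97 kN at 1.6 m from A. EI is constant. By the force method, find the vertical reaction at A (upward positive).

R_A = 42.02 kN

Choose R_B as the redundant. The primary structure is the cantilever fixed at A.
Primary-structure tip deflection at B by superposition:
  clockwise couple 102 at a = 2.8: M₀a(2L − a)/(2EI) = 742.6/EI
  point load 97 at a = 1.6: Pa²(3L − a)/(6EI) = 430.4/EI
  δ_0 = 1173/EI
Tip deflection under a unit load at B: L³/(3EI) = 21.33/EI.
Compatibility at B: δ_0 − R_B·δ_{BB} = 0, so R_B = 1173/21.33 = 54.98 kN.
Vertical equilibrium: R_A = ΣP − R_B = 97 − 54.98 = 42.02 kN.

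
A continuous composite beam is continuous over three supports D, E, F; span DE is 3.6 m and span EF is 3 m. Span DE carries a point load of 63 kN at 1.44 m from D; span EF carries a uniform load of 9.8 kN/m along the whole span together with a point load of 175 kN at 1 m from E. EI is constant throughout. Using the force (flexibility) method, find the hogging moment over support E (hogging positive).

M_E = 69.99 kN·m

Release continuity at E by inserting a hinge; the redundant is the internal moment M_E. The primary structure is two simply-supported spans DE and EF.
Rotations at E on the released spans (each span's end-slope, ×1/EI):
  span DE: point load 63 at a = 1.44: Pab(L + a)/(6LEI) = 45.72/EI
  span EF: UDL 9.8: wL³/(24EI) = 11.03/EI
  span EF: point load 175 at a = 1: Pab(L + b)/(6LEI) = 97.22/EI
  relative rotation θ_0 = (45.72 + 108.2)/EI = 154/EI
A unit hogging moment at E produces rotation L₁/(3EI) + L₂/(3EI) = 2.2/EI.
Compatibility: M_E·(L₁+L₂)/(3EI) = θ_0, giving M_E = 69.99 kN·m (hogging).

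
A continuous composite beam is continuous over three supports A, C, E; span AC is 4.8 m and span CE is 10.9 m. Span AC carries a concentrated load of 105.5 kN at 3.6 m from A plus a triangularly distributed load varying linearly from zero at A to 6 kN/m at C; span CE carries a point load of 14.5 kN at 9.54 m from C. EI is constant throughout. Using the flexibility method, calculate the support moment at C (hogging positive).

M_C = 34.96 kN·m

Insert a hinge at C; M_C is the redundant, and each span becomes simply supported.
Discontinuity in slope at C on the released structure — sum the simple-span end rotations:
  span AC: point load 105.5 at a = 3.6: Pab(L + a)/(6LEI) = 132.9/EI
  span AC: triangular load, peak 6: w₀L³/(45EI) = 14.75/EI
  span CE: point load 14.5 at a = 9.54: Pab(L + b)/(6LEI) = 35.27/EI
  relative rotation θ_0 = (147.7 + 35.27)/EI = 182.9/EI
A unit hogging moment at C produces rotation L₁/(3EI) + L₂/(3EI) = 5.233/EI.
Compatibility: M_C·(L₁+L₂)/(3EI) = θ_0, giving M_C = 34.96 kN·m (hogging).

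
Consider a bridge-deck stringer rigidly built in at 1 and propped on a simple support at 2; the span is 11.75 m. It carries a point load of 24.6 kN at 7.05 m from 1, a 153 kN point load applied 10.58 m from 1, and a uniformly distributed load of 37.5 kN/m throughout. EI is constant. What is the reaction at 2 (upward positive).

Take the reaction at 2 as the redundant and release it; the primary structure is a cantilever fixed at 1.
Deflection at 2 on the released cantilever, summing each load's contribution:
  point load 24.6 at a = 7.05: Pa²(3L − a)/(6EI) = 5747/EI
  point load 153 at a = 10.58: Pa²(3L − a)/(6EI) = 70418/EI
  UDL 37.5: wL⁴/(8EI) = 89350/EI
  δ_0 = 165514/EI
Flexibility coefficient — unit upward force at 2: δ_{22} = L³/(3EI) = 540.7/EI.
Compatibility at 2: δ_0 − R_2·δ_{22} = 0, so R_2 = 165514/540.7 = 306.1 kN.

R_2 = 306.1 kN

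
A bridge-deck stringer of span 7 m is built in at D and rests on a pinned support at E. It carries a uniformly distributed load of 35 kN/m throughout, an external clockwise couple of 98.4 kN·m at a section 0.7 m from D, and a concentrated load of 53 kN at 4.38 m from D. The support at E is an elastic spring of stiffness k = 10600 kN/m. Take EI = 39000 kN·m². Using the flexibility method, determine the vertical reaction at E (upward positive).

R_E = 116.8 kN

Take the reaction at E as the redundant and release it; the primary structure is a cantilever fixed at D.
Free-end deflection of the primary structure under the applied loading (downward +):
  UDL 35: wL⁴/(8EI) = 10504/EI
  clockwise couple 98.4 at a = 0.7: M₀a(2L − a)/(2EI) = 458.1/EI
  point load 53 at a = 4.38: Pa²(3L − a)/(6EI) = 2816/EI
  δ_0 = 13779/EI
Tip deflection under a unit load at E: L³/(3EI) = 114.3/EI.
With EI = 39000 kN·m²: δ_0 = 0.3533 m and δ_{EE} = 0.002932 m/kN.
Compatibility — the spring shortens by R_E/k under the reaction it provides: δ_0 − R_E·δ_{EE} = R_E/k. With 1/k = 0.000094 m/kN, R_E = δ_0 / (δ_{EE} + 1/k) = 0.3533 / (0.002932 + 0.000094) = 116.8 kN.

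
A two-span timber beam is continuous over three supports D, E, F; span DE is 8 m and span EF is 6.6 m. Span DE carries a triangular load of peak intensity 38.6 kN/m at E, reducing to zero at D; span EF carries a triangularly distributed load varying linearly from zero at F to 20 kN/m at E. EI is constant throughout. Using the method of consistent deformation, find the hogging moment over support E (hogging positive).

M_E = 116.5 kN·m

Insert a hinge at E; M_E is the redundant, and each span becomes simply supported.
Discontinuity in slope at E on the released structure — sum the simple-span end rotations:
  span DE: triangular load, peak 38.6: w₀L³/(45EI) = 439.2/EI
  span EF: triangular load, peak 20: w₀L³/(45EI) = 127.8/EI
  relative rotation θ_0 = (439.2 + 127.8)/EI = 567/EI
A unit hogging moment at E produces rotation L₁/(3EI) + L₂/(3EI) = 4.867/EI.
Compatibility: M_E·(L₁+L₂)/(3EI) = θ_0, giving M_E = 116.5 kN·m (hogging).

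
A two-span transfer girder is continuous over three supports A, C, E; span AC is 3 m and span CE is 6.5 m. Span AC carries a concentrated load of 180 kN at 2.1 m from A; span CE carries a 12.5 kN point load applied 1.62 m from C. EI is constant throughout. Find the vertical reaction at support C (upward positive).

R_C = 154.7 kN

Take M_C as the redundant. Released structure: two simple spans AC and CE with a hinge at C.
End slopes at the hinge C, treating each span as simply supported:
  span AC: point load 180 at a = 2.1: Pab(L + a)/(6LEI) = 96.39/EI
  span CE: point load 12.5 at a = 1.62: Pab(L + b)/(6LEI) = 28.84/EI
  relative rotation θ_0 = (96.39 + 28.84)/EI = 125.2/EI
A unit hogging moment at C produces rotation L₁/(3EI) + L₂/(3EI) = 3.167/EI.
Compatibility: M_C·(L₁+L₂)/(3EI) = θ_0, giving M_C = 39.54 kN·m (hogging).
Span AC, ΣM about A with M_C applied at C: R_C^{AC}·3 = 378 + 39.54, so R_C^{AC} = 139.2 kN and R_A = 180 − 139.2 = 40.82 kN.
Span CE, ΣM about E: R_C^{CE}·6.5 = 61 + 39.54, so R_C^{CE} = 15.47 kN and R_E = 12.5 − 15.47 = -2.968 kN.
R_C = 139.2 + 15.47 = 154.7 kN.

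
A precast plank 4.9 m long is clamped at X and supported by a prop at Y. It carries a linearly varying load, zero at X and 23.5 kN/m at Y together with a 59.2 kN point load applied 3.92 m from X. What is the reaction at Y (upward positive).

R_Y = 73.34 kN

Release the roller at Y. Primary structure: cantilever fixed at X.
Downward deflection at the released point Y due to the loads:
  triangular load, peak 23.5 at the free end: 11w₀L⁴/(120EI) = 1242/EI
  point load 59.2 at a = 3.92: Pa²(3L − a)/(6EI) = 1634/EI
  δ_0 = 2876/EI
Tip deflection under a unit load at Y: L³/(3EI) = 39.22/EI.
The prop prevents deflection at Y: R_Y = δ_0/δ_{YY} = 2876/39.22 = 73.34 kN.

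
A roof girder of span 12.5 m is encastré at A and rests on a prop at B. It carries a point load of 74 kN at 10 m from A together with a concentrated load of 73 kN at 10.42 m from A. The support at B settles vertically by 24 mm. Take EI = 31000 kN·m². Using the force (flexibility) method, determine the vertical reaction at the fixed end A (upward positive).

R_A = 41.1 kN

Choose R_B as the redundant. The primary structure is the cantilever fixed at A.
Deflection at B on the released cantilever, summing each load's contribution:
  point load 74 at a = 10: Pa²(3L − a)/(6EI) = 33917/EI
  point load 73 at a = 10.42: Pa²(3L − a)/(6EI) = 35773/EI
  δ_0 = 69690/EI
Tip deflection under a unit load at B: L³/(3EI) = 651/EI.
With EI = 31000 kN·m²: δ_0 = 2.2481 m and δ_{BB} = 0.021001 m/kN.
Compatibility — the beam at B must follow the support down by 0.024 m: δ_0 − R_B·δ_{BB} = 0.024, so R_B = (2.2481 − 0.024)/0.021001 = 105.9 kN.
Vertical equilibrium: R_A = ΣP − R_B = 147 − 105.9 = 41.1 kN.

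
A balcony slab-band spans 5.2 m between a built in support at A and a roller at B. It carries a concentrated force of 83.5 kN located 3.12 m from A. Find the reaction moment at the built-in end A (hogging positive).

Take the reaction at B as the redundant and release it; the primary structure is a cantilever fixed at A.
Free-end deflection of the primary structure under the applied loading (downward +):
  point load 83.5 at a = 3.12: Pa²(3L − a)/(6EI) = 1691/EI
Tip deflection under a unit load at B: L³/(3EI) = 46.87/EI.
The prop prevents deflection at B: R_B = δ_0/δ_{BB} = 1691/46.87 = 36.07 kN.
Moment equilibrium about A: M_A = Σ(load moments about A) − R_B·L = 260.5 − 36.07×5.2 = 72.95 kN·m.

M_A = 72.95 kN·m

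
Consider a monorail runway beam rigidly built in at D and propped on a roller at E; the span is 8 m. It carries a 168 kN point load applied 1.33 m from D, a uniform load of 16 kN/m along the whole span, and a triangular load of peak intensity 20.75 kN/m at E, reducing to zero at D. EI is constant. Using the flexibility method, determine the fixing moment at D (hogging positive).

M_D = 376.3 kN·m

Remove the prop at E; the released (primary) structure is a cantilever built in at D.
Free-end deflection of the primary structure under the applied loading (downward +):
  point load 168 at a = 1.33: Pa²(3L − a)/(6EI) = 1123/EI
  UDL 16: wL⁴/(8EI) = 8192/EI
  triangular load, peak 20.75 at the free end: 11w₀L⁴/(120EI) = 7791/EI
  δ_0 = 17106/EI
Tip deflection under a unit load at E: L³/(3EI) = 170.7/EI.
The prop prevents deflection at E: R_E = δ_0/δ_{EE} = 17106/170.7 = 100.2 kN.
Moment equilibrium about D: M_D = Σ(load moments about D) − R_E·L = 1178 − 100.2×8 = 376.3 kN·m.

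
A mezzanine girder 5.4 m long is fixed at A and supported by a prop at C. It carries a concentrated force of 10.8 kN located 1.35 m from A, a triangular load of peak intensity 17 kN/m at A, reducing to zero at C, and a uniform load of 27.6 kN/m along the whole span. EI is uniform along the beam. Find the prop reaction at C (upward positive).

Remove the prop at C; the released (primary) structure is a cantilever built in at A.
Deflection at C on the released cantilever, summing each load's contribution:
  point load 10.8 at a = 1.35: Pa²(3L − a)/(6EI) = 48.72/EI
  triangular load, peak 17 at the fixed end: w₀L⁴/(30EI) = 481.8/EI
  UDL 27.6: wL⁴/(8EI) = 2934/EI
  δ_0 = 3464/EI
Flexibility coefficient — unit upward force at C: δ_{CC} = L³/(3EI) = 52.49/EI.
The prop prevents deflection at C: R_C = δ_0/δ_{CC} = 3464/52.49 = 66 kN.

R_C = 66 kN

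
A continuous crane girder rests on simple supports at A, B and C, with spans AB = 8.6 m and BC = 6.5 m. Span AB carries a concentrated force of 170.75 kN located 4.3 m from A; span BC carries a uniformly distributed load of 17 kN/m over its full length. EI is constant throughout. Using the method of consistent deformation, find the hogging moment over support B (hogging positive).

M_B = 195.5 kN·m

Insert a hinge at B; M_B is the redundant, and each span becomes simply supported.
Discontinuity in slope at B on the released structure — sum the simple-span end rotations:
  span AB: point load 170.75 at a = 4.3: Pab(L + a)/(6LEI) = 789.3/EI
  span BC: UDL 17: wL³/(24EI) = 194.5/EI
  relative rotation θ_0 = (789.3 + 194.5)/EI = 983.8/EI
A unit hogging moment at B produces rotation L₁/(3EI) + L₂/(3EI) = 5.033/EI.
Slope continuity at B: θ_0 = M_B·5.033/EI, so M_B = 983.8/5.033 = 195.5 kN·m (hogging).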